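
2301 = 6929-4628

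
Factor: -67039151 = -1*2113^1*31727^1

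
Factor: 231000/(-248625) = -1*2^3*3^(-1)*7^1*11^1*13^(-1)*17^(-1) = -616/663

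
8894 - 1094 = 7800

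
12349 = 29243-16894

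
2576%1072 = 432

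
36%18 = 0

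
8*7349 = 58792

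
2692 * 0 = 0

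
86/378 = 43/189 ≈ 0.228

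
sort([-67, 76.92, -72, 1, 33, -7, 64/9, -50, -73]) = [-73, -72, -67, -50, -7, 1, 64/9, 33, 76.92]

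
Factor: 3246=2^1*3^1*541^1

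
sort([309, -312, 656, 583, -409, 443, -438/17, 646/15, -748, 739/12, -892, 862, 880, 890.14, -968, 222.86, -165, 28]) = [-968, -892, -748, -409, -312, -165, -438/17, 28, 646/15, 739/12, 222.86, 309, 443, 583, 656, 862, 880, 890.14]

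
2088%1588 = 500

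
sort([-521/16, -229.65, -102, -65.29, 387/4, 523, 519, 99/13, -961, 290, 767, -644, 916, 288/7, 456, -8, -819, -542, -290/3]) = [-961, -819, -644, -542, -229.65, -102, -290/3, -65.29, -521/16, -8, 99/13, 288/7, 387/4, 290, 456, 519, 523, 767, 916]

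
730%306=118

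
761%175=61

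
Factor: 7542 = 2^1*3^2*419^1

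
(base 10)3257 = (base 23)63e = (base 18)a0h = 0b110010111001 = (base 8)6271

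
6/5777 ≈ 0.00104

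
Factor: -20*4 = -1*2^4*5^1 = -80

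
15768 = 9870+5898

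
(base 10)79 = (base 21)3g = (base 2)1001111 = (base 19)43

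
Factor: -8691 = -1 * 3^1 * 2897^1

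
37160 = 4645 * 8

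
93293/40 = 2332 + 13/40 ≈ 2332.33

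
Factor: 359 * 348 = 2^2 * 3^1 * 29^1 * 359^1 = 124932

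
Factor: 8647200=2^5*3^2*5^2*1201^1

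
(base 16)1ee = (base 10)494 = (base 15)22e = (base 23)lb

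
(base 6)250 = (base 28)3i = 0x66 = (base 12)86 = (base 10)102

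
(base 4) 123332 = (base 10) 1790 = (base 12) 1052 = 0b11011111110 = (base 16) 6fe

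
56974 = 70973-13999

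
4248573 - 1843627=2404946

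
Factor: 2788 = 2^2 * 17^1 * 41^1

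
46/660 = 23/330 ≈ 0.0697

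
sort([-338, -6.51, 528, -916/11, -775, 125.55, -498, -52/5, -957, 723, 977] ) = [-957, -775, -498, -338, -916/11, -52/5, -6.51, 125.55, 528, 723, 977] 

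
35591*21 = 747411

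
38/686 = 19/343 ≈ 0.0554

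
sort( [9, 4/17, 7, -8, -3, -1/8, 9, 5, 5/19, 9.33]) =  [-8, -3, -1/8, 4/17, 5/19, 5, 7, 9, 9, 9.33]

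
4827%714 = 543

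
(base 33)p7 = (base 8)1500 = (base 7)2266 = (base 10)832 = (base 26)160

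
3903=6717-2814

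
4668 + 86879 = 91547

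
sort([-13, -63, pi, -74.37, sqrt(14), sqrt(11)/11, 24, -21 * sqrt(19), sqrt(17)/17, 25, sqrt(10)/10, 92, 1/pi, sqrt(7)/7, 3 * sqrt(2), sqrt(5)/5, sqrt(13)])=[-21 * sqrt(19), -74.37, -63, -13, sqrt(17)/17, sqrt(11)/11, sqrt(10)/10, 1/pi, sqrt(7)/7, sqrt(5)/5, pi, sqrt(13), sqrt(14), 3 * sqrt(2), 24, 25, 92]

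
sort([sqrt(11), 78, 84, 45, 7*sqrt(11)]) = [sqrt(11), 7*sqrt(11), 45, 78, 84]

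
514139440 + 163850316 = 677989756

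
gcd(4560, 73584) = 48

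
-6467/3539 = -1 - 2928/3539 ≈ -1.83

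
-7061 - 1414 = -8475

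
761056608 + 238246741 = 999303349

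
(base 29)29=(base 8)103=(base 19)3a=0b1000011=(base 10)67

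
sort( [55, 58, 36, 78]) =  [36, 55, 58, 78]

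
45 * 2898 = 130410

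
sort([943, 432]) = [432, 943]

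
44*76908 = 3383952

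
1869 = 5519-3650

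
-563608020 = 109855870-673463890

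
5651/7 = 807 + 2/7 ≈ 807.29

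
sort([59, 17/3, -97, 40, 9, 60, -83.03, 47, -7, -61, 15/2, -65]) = [-97, -83.03, -65, -61, -7, 17/3, 15/2, 9, 40, 47, 59, 60]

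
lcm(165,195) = 2145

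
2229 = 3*743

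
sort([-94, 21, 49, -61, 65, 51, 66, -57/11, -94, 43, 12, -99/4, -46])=[-94, -94, -61, -46, -99/4, -57/11, 12, 21, 43, 49, 51, 65, 66]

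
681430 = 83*8210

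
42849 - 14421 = 28428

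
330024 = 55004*6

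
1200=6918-5718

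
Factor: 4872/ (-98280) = -1 * 3^ (-2) * 5^ (-1) * 13^ (-1) * 29^1 = -29/585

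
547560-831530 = -283970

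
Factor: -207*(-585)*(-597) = -1*3^5*5^1*13^1*23^1*199^1 = -72293715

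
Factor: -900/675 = -1 * 2^2 * 3^(-1) = -4/3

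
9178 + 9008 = 18186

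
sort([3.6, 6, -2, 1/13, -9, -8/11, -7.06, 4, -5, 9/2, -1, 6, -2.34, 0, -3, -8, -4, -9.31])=[-9.31, -9, -8, -7.06, -5, -4, -3, -2.34, -2, -1, -8/11, 0, 1/13, 3.6, 4, 9/2, 6, 6]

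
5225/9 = 580+5/9≈580.56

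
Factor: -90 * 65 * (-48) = 2^5 * 3^3 * 5^2 * 13^1 = 280800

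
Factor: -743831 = -1 * 11^1 * 19^1 * 3559^1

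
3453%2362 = 1091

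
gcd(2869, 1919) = 19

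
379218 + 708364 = 1087582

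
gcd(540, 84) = 12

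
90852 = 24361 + 66491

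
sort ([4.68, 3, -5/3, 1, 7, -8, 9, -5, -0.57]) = [-8, -5, -5/3, -0.57, 1, 3, 4.68, 7, 9]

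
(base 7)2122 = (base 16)2ef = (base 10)751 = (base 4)23233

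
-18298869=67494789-85793658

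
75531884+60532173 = 136064057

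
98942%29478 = 10508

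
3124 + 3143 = 6267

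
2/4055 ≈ 0.000493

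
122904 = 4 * 30726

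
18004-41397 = -23393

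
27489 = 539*51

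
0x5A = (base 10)90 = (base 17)55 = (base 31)2S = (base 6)230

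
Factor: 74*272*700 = 2^7*5^2*7^1*17^1*37^1 = 14089600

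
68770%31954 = 4862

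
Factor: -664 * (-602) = 2^4 * 7^1 * 43^1 * 83^1 = 399728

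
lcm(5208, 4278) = 119784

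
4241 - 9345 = -5104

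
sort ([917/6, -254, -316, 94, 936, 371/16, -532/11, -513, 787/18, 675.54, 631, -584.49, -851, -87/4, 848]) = [-851, -584.49, -513, -316, -254, -532/11, -87/4, 371/16, 787/18, 94, 917/6, 631, 675.54, 848, 936]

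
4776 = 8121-3345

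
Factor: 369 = 3^2*41^1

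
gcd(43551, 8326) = 1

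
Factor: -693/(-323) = 3^2 * 7^1 * 11^1 * 17^(-1) * 19^(-1)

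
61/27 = 2+7/27 ≈ 2.26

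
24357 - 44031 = -19674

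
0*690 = 0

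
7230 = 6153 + 1077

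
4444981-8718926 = -4273945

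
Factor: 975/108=2^ (-2) * 3^ (-2) * 5^2 * 13^1=325/36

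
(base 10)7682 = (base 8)17002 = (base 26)b9c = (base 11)5854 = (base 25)c77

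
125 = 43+82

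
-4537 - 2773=-7310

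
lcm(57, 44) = 2508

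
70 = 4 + 66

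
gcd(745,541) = 1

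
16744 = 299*56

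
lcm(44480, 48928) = 489280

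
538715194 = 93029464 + 445685730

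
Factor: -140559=-1*3^1*46853^1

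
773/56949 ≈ 0.0136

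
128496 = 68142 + 60354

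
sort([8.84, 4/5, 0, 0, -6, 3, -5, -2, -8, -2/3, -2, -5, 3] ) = [-8, -6, -5, -5, -2, -2, -2/3, 0, 0, 4/5, 3, 3, 8.84] 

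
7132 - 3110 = 4022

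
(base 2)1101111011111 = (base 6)53011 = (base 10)7135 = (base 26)aeb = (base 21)g3g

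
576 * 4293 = 2472768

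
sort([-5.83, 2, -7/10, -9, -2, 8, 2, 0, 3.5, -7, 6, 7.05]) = [-9, -7, -5.83, -2, -7/10, 0, 2, 2, 3.5, 6, 7.05, 8]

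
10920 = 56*195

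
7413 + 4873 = 12286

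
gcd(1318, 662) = 2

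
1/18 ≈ 0.0556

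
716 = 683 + 33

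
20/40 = 1/2 = 0.50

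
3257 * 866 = 2820562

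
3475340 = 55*63188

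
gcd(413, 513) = 1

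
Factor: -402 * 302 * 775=-1 * 2^2 * 3^1 * 5^2 * 31^1 * 67^1 * 151^1=-94088100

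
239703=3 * 79901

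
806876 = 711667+95209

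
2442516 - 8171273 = -5728757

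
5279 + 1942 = 7221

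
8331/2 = 4165+1/2 = 4165.50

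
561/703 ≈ 0.798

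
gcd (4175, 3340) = 835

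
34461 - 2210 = 32251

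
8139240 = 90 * 90436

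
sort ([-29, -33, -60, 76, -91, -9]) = [-91, -60, -33, -29, -9, 76]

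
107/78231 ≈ 0.00137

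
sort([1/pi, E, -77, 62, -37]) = [-77, -37, 1/pi, E, 62]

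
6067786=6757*898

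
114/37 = 3 + 3/37 ≈ 3.08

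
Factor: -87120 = -1*2^4*3^2*5^1*11^2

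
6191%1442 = 423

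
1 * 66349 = 66349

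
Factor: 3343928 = 2^3*7^1*211^1*283^1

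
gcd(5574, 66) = 6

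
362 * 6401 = 2317162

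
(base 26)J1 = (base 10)495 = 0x1EF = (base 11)410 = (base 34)EJ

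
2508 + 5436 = 7944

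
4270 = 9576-5306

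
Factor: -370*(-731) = 2^1*5^1*17^1*37^1*43^1 = 270470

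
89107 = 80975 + 8132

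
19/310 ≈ 0.0613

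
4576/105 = 43 + 61/105 ≈ 43.58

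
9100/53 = 171 + 37/53 ≈ 171.70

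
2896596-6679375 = -3782779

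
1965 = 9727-7762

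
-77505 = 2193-79698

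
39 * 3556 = 138684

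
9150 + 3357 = 12507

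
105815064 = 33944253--71870811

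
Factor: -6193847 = -1*11^1*563077^1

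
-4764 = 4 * (-1191)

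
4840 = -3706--8546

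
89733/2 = 44866 + 1/2 = 44866.50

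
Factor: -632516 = -1*2^2*158129^1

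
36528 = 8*4566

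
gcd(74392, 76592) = 8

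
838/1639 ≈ 0.511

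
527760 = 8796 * 60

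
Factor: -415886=-1*2^1*23^1*9041^1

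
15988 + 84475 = 100463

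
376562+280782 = 657344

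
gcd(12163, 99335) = 1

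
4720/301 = 15 + 205/301 ≈ 15.68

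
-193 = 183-376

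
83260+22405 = 105665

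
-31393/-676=46 + 297/676 ≈ 46.44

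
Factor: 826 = 2^1*7^1*59^1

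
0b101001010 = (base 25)d5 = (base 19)h7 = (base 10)330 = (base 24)di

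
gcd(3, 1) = 1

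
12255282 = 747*16406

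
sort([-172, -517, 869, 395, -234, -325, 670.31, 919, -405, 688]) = [-517, -405, -325, -234, -172, 395, 670.31, 688, 869, 919]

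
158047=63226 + 94821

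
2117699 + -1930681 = 187018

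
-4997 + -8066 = -13063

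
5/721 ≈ 0.00693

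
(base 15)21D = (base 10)478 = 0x1DE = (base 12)33A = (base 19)163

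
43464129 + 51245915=94710044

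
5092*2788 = 14196496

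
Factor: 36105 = 3^1 * 5^1 * 29^1 * 83^1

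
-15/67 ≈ -0.224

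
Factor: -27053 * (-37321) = 13^1 * 2081^1 * 37321^1 = 1009645013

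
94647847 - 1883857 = 92763990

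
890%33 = 32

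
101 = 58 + 43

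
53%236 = 53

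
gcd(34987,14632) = 59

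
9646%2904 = 934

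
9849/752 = 13 + 73/752 ≈ 13.10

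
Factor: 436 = 2^2 * 109^1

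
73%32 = 9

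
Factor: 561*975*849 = 3^3*5^2*11^1*13^1*17^1*283^1 = 464381775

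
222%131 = 91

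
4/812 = 1/203 ≈ 0.00493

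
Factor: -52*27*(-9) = 2^2*3^5*13^1 = 12636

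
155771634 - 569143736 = -413372102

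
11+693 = 704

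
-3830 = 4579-8409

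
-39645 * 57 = -2259765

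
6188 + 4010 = 10198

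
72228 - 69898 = 2330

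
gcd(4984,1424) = 712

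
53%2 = 1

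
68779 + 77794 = 146573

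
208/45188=4/869 ≈ 0.00460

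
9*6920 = 62280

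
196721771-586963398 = -390241627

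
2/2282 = 1/1141≈0.000876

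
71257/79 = 901 + 78/79 ≈ 901.99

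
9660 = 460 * 21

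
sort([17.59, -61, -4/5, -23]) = [-61, -23, -4/5, 17.59]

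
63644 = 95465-31821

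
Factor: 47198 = 2^1 * 23599^1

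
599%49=11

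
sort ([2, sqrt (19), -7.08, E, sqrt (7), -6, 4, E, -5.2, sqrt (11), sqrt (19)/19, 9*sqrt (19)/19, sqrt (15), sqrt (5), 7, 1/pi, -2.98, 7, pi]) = [-7.08, -6, -5.2, -2.98, sqrt (19)/19, 1/pi, 2, 9*sqrt (19)/19, sqrt (5), sqrt (7), E, E, pi, sqrt (11), sqrt (15), 4, sqrt (19), 7, 7]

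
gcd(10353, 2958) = 1479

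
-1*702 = -702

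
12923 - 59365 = -46442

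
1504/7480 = 188/935 ≈ 0.201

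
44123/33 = 1337 + 2/33 ≈ 1337.06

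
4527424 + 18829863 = 23357287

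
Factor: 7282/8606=11^1 * 13^(-1)=11/13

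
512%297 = 215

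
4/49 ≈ 0.0816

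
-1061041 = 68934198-69995239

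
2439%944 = 551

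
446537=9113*49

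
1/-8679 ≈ -0.000115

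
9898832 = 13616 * 727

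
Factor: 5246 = 2^1*43^1*61^1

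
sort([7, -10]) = [-10, 7]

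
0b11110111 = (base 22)b5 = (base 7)502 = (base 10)247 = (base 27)94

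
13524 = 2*6762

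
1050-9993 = -8943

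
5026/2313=2 + 400/2313 ≈ 2.17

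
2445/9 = 815/3 ≈ 271.67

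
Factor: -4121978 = -1*2^1*7^2*42061^1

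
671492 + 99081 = 770573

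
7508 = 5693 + 1815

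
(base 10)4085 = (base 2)111111110101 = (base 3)12121022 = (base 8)7765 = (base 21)95b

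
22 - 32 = -10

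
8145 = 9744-1599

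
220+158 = 378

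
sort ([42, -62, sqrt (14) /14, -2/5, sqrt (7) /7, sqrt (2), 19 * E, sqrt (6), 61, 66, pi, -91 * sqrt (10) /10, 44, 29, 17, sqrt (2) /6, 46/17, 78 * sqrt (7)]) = [-62, -91 * sqrt (10) /10, -2/5, sqrt (2) /6, sqrt (14) /14, sqrt (7) /7, sqrt (2), sqrt (6), 46/17, pi, 17, 29, 42, 44, 19 * E, 61, 66, 78 * sqrt (7)]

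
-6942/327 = -21-25/109≈-21.23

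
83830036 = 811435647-727605611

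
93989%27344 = 11957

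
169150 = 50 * 3383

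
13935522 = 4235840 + 9699682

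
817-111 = 706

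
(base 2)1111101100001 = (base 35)6ji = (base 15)25a8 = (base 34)6w9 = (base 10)8033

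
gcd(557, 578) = 1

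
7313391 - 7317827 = -4436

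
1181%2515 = 1181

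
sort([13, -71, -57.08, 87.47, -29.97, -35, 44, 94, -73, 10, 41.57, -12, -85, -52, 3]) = [-85, -73, -71, -57.08, -52, -35, -29.97, -12, 3, 10, 13, 41.57, 44, 87.47, 94]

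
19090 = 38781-19691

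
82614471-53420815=29193656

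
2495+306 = 2801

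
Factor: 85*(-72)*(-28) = 2^5*3^2*5^1*7^1*17^1 = 171360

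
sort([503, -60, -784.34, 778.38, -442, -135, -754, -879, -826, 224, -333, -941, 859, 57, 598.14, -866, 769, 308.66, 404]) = [-941, -879, -866, -826, -784.34, -754, -442, -333, -135, -60, 57, 224, 308.66, 404, 503, 598.14, 769, 778.38, 859]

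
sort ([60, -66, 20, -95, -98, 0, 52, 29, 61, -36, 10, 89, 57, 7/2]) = [-98, -95, -66, -36, 0, 7/2, 10, 20, 29, 52, 57, 60, 61, 89]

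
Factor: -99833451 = -1 * 3^1 * 33277817^1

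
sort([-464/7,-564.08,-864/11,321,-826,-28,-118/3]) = [-826,-564.08,-864/11,-464/7,-118/3,-28,321]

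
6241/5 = 1248 + 1/5 = 1248.20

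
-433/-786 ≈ 0.551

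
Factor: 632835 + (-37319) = 2^2 * 23^1 * 6473^1 = 595516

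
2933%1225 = 483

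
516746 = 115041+401705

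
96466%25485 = 20011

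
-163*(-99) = 16137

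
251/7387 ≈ 0.0340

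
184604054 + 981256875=1165860929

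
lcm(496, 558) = 4464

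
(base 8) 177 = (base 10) 127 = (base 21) 61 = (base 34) 3p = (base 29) 4b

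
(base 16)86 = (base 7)251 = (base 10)134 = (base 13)a4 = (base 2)10000110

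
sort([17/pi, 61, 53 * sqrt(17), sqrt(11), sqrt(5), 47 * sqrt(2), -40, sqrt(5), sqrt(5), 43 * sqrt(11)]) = [-40, sqrt(5), sqrt(5), sqrt(5), sqrt(11), 17/pi, 61, 47 * sqrt(2), 43 * sqrt(11), 53 * sqrt(17)]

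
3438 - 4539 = -1101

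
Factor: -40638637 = -1*13^1*269^1*11621^1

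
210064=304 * 691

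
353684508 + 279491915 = 633176423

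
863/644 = 1 + 219/644≈1.34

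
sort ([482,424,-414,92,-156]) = [-414,-156,92,424,482]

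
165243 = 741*223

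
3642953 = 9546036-5903083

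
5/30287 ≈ 0.000165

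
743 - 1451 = -708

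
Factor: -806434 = -1 * 2^1 * 31^1 * 13007^1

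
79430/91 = 872 + 6/7 ≈ 872.86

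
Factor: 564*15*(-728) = -1*2^5*3^2*5^1*7^1*13^1*47^1 = -6158880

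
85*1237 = 105145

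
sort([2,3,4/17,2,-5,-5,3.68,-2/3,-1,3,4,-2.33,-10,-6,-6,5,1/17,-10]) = [-10,-10,-6,-6,-5,-5,-2.33,-1,-2/3,1/17,4/17,2,2,3,3,3.68,4,5]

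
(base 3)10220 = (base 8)151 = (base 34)33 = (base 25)45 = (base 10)105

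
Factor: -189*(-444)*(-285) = -1*2^2*3^5*5^1*7^1*19^1*37^1 = -23916060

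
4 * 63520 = 254080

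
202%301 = 202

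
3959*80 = 316720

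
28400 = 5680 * 5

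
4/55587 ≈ 0.0000720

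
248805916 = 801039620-552233704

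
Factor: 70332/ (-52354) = -1*2^1*3^1*5861^1*26177^ (-1) = -35166/26177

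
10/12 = 5/6 ≈ 0.833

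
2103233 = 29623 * 71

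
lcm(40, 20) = 40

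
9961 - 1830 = 8131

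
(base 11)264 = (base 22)e4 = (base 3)102120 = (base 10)312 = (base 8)470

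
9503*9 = 85527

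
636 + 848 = 1484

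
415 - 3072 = -2657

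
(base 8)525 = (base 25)dg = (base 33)ab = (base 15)17b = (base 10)341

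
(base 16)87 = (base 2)10000111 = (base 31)4b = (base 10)135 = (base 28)4n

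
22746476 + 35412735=58159211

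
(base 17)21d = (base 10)608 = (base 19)1d0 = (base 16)260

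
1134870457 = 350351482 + 784518975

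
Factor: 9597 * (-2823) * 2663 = -1 * 3^2 * 7^1 * 457^1 * 941^1 * 2663^1 = -72146877453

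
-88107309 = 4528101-92635410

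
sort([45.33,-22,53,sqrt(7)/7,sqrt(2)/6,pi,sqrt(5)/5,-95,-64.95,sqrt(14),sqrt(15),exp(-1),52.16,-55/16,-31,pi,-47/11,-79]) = [-95,-79,-64.95,-31,-22,-47/11,-55/16,sqrt(2)/6,exp(-1),sqrt(7)/7,sqrt(5)/5,pi,pi,sqrt(14),sqrt(15),45.33,52.16,53]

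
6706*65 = 435890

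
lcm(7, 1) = 7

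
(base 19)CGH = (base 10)4653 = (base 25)7B3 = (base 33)490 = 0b1001000101101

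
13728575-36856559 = -23127984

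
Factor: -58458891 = -1 * 3^1 * 229^1 * 85093^1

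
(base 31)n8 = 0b1011010001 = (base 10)721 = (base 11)5a6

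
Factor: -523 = -1*523^1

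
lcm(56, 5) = 280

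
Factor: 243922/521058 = 3^(-1) * 7^2 * 19^1 * 131^1 * 86843^(-1) = 121961/260529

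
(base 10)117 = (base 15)7c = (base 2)1110101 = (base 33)3i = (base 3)11100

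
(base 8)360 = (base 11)1a9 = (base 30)80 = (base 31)7n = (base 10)240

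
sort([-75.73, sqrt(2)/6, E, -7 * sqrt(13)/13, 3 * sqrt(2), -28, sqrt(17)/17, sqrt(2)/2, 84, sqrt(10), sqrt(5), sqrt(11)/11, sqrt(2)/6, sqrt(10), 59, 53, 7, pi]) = [-75.73, -28, -7 * sqrt(13)/13, sqrt(2)/6, sqrt(2)/6, sqrt(17)/17, sqrt(11)/11, sqrt(2)/2, sqrt(5), E, pi, sqrt(10), sqrt(10), 3 * sqrt(2), 7, 53, 59, 84]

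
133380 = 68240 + 65140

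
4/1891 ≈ 0.00212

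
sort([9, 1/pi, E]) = [1/pi, E, 9]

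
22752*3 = 68256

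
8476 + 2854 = 11330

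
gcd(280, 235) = 5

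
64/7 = 9 + 1/7 ≈ 9.14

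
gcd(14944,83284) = 4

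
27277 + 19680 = 46957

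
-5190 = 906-6096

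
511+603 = 1114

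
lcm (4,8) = 8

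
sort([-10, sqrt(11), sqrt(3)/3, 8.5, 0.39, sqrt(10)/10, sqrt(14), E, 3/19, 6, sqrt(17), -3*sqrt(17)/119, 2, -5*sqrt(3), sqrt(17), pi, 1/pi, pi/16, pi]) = [-10, -5*sqrt(3), -3*sqrt(17)/119, 3/19, pi/16, sqrt(10)/10, 1/pi, 0.39, sqrt(3)/3, 2, E, pi, pi, sqrt(11), sqrt(14), sqrt(17), sqrt(17), 6, 8.5]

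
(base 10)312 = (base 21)ei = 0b100111000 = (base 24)d0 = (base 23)dd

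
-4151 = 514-4665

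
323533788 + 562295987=885829775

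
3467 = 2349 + 1118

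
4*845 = 3380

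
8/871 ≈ 0.00918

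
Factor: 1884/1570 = 2^1*3^1*5^(-1) = 6/5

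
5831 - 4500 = 1331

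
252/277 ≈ 0.910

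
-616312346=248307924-864620270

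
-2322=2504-4826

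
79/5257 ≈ 0.0150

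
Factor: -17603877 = -1 * 3^1 * 31^1 * 73^1 * 2593^1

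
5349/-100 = -53 - 49/100 = -53.49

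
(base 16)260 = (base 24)118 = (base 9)745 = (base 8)1140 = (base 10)608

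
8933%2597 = 1142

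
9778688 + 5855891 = 15634579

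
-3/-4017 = 1/1339 ≈ 0.000747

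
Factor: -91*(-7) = 7^2*13^1 = 637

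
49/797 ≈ 0.0615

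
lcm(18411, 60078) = 1141482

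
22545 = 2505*9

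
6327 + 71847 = 78174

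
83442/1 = 83442 = 83442.00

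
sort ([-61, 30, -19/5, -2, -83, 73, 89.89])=[-83, -61, -19/5, -2, 30, 73, 89.89]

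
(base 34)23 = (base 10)71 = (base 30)2b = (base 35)21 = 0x47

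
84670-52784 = 31886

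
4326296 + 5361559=9687855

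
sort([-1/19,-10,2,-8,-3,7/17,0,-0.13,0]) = [-10,-8,-3,-0.13,-1/19,0,0,7/17,2]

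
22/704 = 1/32 ≈ 0.0313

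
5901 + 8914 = 14815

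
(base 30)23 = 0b111111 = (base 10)63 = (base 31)21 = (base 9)70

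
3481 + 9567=13048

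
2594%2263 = 331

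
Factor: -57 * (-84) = 2^2 * 3^2 * 7^1 * 19^1 = 4788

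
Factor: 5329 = 73^2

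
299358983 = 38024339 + 261334644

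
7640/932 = 1910/233 ≈ 8.20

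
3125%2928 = 197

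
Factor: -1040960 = -1 * 2^6 * 5^1 * 3253^1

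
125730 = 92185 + 33545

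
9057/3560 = 2 + 1937/3560 ≈ 2.54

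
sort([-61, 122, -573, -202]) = [-573, -202, -61, 122]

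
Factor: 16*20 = 2^6*5^1 = 320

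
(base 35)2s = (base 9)118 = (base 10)98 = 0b1100010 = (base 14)70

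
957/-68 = -14 - 5/68 ≈ -14.07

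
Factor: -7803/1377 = -1 * 3^(-1) * 17^1 = -17/3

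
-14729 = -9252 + -5477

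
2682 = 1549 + 1133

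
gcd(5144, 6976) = 8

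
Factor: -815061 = -1 * 3^1 * 13^1 * 20899^1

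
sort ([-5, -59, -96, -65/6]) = [-96, -59, -65/6, -5]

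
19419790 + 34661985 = 54081775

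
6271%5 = 1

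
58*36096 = 2093568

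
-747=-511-236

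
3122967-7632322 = -4509355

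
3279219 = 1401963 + 1877256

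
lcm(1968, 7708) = 92496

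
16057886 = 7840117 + 8217769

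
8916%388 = 380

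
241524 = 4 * 60381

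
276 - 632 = -356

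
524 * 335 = 175540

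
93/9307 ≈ 0.00999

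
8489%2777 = 158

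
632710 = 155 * 4082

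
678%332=14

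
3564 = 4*891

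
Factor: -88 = -1 * 2^3 * 11^1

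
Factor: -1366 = -1*2^1*683^1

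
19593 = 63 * 311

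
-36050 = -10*3605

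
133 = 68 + 65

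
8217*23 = 188991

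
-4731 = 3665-8396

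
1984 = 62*32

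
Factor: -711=-1 * 3^2 * 79^1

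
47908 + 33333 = 81241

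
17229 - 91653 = -74424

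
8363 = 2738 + 5625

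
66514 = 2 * 33257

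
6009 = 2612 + 3397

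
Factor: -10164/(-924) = 11^1 = 11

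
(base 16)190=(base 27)em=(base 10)400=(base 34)bq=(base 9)484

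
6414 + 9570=15984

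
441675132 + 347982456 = 789657588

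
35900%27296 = 8604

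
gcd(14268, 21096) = 12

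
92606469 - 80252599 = 12353870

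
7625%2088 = 1361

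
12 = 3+9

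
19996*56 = 1119776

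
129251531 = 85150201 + 44101330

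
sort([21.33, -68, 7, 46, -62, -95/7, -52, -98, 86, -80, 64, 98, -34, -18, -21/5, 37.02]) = [-98, -80, -68, -62, -52, -34, -18, -95/7, -21/5, 7, 21.33, 37.02, 46, 64, 86, 98]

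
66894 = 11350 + 55544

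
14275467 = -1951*(-7317)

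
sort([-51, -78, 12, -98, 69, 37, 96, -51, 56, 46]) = [-98, -78, -51, -51, 12, 37, 46, 56, 69, 96]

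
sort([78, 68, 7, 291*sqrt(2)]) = [7, 68, 78, 291*sqrt(2)]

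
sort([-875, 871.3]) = [-875, 871.3]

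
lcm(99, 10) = 990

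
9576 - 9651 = -75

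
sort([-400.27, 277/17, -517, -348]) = [-517, -400.27, -348, 277/17]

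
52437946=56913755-4475809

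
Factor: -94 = -1*2^1*47^1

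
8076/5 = 1615 + 1/5 = 1615.20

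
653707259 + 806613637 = 1460320896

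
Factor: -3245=-1 * 5^1 * 11^1 * 59^1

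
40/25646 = 20/12823 ≈ 0.00156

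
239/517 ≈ 0.462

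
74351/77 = 965 + 46/77 ≈ 965.60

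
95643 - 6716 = 88927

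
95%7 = 4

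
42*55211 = 2318862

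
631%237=157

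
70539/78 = 904 + 9/26 ≈ 904.35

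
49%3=1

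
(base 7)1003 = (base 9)424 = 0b101011010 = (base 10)346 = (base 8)532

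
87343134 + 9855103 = 97198237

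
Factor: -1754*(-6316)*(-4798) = -1*2^4*877^1*1579^1*2399^1 = -53153510672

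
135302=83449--51853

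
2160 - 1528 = 632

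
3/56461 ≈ 0.0000531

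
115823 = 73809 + 42014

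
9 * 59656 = 536904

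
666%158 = 34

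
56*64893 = 3634008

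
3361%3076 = 285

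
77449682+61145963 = 138595645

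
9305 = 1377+7928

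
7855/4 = 1963 + 3/4 = 1963.75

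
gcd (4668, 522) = 6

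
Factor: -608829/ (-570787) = 3^1 * 7^ (-1) * 13^1 * 67^1 * 73^ (-1) * 233^1 * 1117^ (-1)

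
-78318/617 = -126 - 576/617 ≈ -126.93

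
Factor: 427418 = 2^1*47^1*4547^1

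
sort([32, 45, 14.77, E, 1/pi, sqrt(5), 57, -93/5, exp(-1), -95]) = [-95, -93/5, 1/pi, exp(-1), sqrt(5), E, 14.77, 32, 45, 57]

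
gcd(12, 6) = 6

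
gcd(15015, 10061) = 1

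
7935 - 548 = 7387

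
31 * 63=1953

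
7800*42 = 327600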